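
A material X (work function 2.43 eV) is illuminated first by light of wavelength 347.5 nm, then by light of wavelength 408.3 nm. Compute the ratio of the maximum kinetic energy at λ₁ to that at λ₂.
1.8759

Using Einstein's equation: KE_max = hc/λ - φ

For λ₁ = 347.5 nm:
E₁ = hc/λ₁ = 3.5679 eV
KE₁ = E₁ - φ = 3.5679 - 2.43 = 1.1379 eV

For λ₂ = 408.3 nm:
E₂ = hc/λ₂ = 3.0366 eV
KE₂ = E₂ - φ = 3.0366 - 2.43 = 0.6066 eV

Ratio: KE₁/KE₂ = 1.1379/0.6066 = 1.8759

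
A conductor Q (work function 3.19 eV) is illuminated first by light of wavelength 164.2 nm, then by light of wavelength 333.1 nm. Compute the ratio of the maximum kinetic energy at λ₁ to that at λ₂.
8.1950

Using Einstein's equation: KE_max = hc/λ - φ

For λ₁ = 164.2 nm:
E₁ = hc/λ₁ = 7.5508 eV
KE₁ = E₁ - φ = 7.5508 - 3.19 = 4.3608 eV

For λ₂ = 333.1 nm:
E₂ = hc/λ₂ = 3.7221 eV
KE₂ = E₂ - φ = 3.7221 - 3.19 = 0.5321 eV

Ratio: KE₁/KE₂ = 4.3608/0.5321 = 8.1950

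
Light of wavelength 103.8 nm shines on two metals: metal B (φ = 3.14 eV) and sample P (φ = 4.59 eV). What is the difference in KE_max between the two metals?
1.4500 eV

Using KE_max = hc/λ - φ for each metal:

Photon energy: E = hc/λ = 11.9445 eV

For metal B (φ₁ = 3.14 eV):
KE₁ = E - φ₁ = 11.9445 - 3.14 = 8.8045 eV

For sample P (φ₂ = 4.59 eV):
KE₂ = E - φ₂ = 11.9445 - 4.59 = 7.3545 eV

Difference:
ΔKE = KE₁ - KE₂ = 8.8045 - 7.3545 = 1.4500 eV

Note: The difference equals the difference in work functions: 4.59 - 3.14 = 1.45 eV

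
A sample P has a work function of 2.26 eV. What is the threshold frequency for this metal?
5.4647e+14 Hz

The threshold frequency is when the photon energy equals the work function:
hf₀ = φ

Solving for f₀:
f₀ = φ/h = (2.26 eV × 1.602×10⁻¹⁹ J/eV) / (6.626×10⁻³⁴ J·s)
f₀ = 5.4647e+14 Hz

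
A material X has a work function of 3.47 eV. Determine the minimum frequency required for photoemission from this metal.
8.3904e+14 Hz

The threshold frequency is when the photon energy equals the work function:
hf₀ = φ

Solving for f₀:
f₀ = φ/h = (3.47 eV × 1.602×10⁻¹⁹ J/eV) / (6.626×10⁻³⁴ J·s)
f₀ = 8.3904e+14 Hz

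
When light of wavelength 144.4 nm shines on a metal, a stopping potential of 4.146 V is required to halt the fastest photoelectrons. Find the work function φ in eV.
4.44 eV

The stopping potential gives the maximum kinetic energy: KE_max = eV_s = 4.146 eV

From Einstein's photoelectric equation: KE_max = hc/λ - φ
Rearranging: φ = hc/λ - KE_max

Calculate photon energy:
E_photon = hc/λ = (6.626×10⁻³⁴ J·s)(3×10⁸ m/s) / (144.4×10⁻⁹ m) = 8.5862 eV

Therefore:
φ = 8.5862 - 4.146 = 4.44 eV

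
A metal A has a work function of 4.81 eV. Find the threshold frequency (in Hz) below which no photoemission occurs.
1.1631e+15 Hz

The threshold frequency is when the photon energy equals the work function:
hf₀ = φ

Solving for f₀:
f₀ = φ/h = (4.81 eV × 1.602×10⁻¹⁹ J/eV) / (6.626×10⁻³⁴ J·s)
f₀ = 1.1631e+15 Hz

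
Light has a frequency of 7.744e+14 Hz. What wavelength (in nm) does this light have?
387.13 nm

Using the wave equation: c = fλ

Solving for wavelength:
λ = c/f = (3×10⁸ m/s) / (7.744e+14 Hz)
λ = 387.13 nm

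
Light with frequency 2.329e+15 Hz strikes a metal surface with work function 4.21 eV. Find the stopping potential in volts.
5.4220 V

The stopping potential V_s satisfies: eV_s = KE_max

First, find KE_max using Einstein's equation:
E_photon = hf = (6.626×10⁻³⁴ J·s)(2.329e+15 Hz) = 9.6320 eV
KE_max = E_photon - φ = 9.6320 - 4.21 = 5.4220 eV

Since eV_s = KE_max:
V_s = KE_max/e = 5.4220 V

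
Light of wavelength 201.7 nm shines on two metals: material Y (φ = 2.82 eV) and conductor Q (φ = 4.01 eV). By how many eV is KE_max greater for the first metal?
1.1900 eV

Using KE_max = hc/λ - φ for each metal:

Photon energy: E = hc/λ = 6.1470 eV

For material Y (φ₁ = 2.82 eV):
KE₁ = E - φ₁ = 6.1470 - 2.82 = 3.3270 eV

For conductor Q (φ₂ = 4.01 eV):
KE₂ = E - φ₂ = 6.1470 - 4.01 = 2.1370 eV

Difference:
ΔKE = KE₁ - KE₂ = 3.3270 - 2.1370 = 1.1900 eV

Note: The difference equals the difference in work functions: 4.01 - 2.82 = 1.19 eV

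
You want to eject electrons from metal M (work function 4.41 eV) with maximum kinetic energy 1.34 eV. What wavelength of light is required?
215.62 nm

From Einstein's equation: KE_max = hc/λ - φ

Rearranging for λ:
hc/λ = KE_max + φ
λ = hc/(KE_max + φ)

Required photon energy:
E_photon = KE_max + φ = 1.34 + 4.41 = 5.75 eV

Required wavelength:
λ = hc/E_photon = (6.626×10⁻³⁴)(3×10⁸) / (5.75 × 1.602×10⁻¹⁹)
λ = 215.62 nm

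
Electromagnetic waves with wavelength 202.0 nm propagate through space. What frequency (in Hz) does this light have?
1.4841e+15 Hz

Using the wave equation: c = fλ

Solving for frequency:
f = c/λ = (3×10⁸ m/s) / (202.0×10⁻⁹ m)
f = 1.4841e+15 Hz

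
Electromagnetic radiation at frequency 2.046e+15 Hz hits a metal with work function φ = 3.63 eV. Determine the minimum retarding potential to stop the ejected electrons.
4.8316 V

The stopping potential V_s satisfies: eV_s = KE_max

First, find KE_max using Einstein's equation:
E_photon = hf = (6.626×10⁻³⁴ J·s)(2.046e+15 Hz) = 8.4616 eV
KE_max = E_photon - φ = 8.4616 - 3.63 = 4.8316 eV

Since eV_s = KE_max:
V_s = KE_max/e = 4.8316 V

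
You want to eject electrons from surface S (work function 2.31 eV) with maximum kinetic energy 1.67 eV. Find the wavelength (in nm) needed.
311.52 nm

From Einstein's equation: KE_max = hc/λ - φ

Rearranging for λ:
hc/λ = KE_max + φ
λ = hc/(KE_max + φ)

Required photon energy:
E_photon = KE_max + φ = 1.67 + 2.31 = 3.98 eV

Required wavelength:
λ = hc/E_photon = (6.626×10⁻³⁴)(3×10⁸) / (3.98 × 1.602×10⁻¹⁹)
λ = 311.52 nm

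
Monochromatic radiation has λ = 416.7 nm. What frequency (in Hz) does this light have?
7.1944e+14 Hz

Using the wave equation: c = fλ

Solving for frequency:
f = c/λ = (3×10⁸ m/s) / (416.7×10⁻⁹ m)
f = 7.1944e+14 Hz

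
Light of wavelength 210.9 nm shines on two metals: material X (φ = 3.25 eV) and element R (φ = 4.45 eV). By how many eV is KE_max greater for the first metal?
1.2000 eV

Using KE_max = hc/λ - φ for each metal:

Photon energy: E = hc/λ = 5.8788 eV

For material X (φ₁ = 3.25 eV):
KE₁ = E - φ₁ = 5.8788 - 3.25 = 2.6288 eV

For element R (φ₂ = 4.45 eV):
KE₂ = E - φ₂ = 5.8788 - 4.45 = 1.4288 eV

Difference:
ΔKE = KE₁ - KE₂ = 2.6288 - 1.4288 = 1.2000 eV

Note: The difference equals the difference in work functions: 4.45 - 3.25 = 1.20 eV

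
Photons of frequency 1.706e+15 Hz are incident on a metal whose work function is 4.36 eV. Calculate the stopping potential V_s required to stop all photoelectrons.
2.6954 V

The stopping potential V_s satisfies: eV_s = KE_max

First, find KE_max using Einstein's equation:
E_photon = hf = (6.626×10⁻³⁴ J·s)(1.706e+15 Hz) = 7.0554 eV
KE_max = E_photon - φ = 7.0554 - 4.36 = 2.6954 eV

Since eV_s = KE_max:
V_s = KE_max/e = 2.6954 V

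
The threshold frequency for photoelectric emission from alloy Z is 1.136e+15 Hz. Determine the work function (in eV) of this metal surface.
4.70 eV

At the threshold frequency, photon energy equals work function:
φ = hf₀

Calculating:
φ = (6.626×10⁻³⁴ J·s)(1.136e+15 Hz)
φ = 4.70 eV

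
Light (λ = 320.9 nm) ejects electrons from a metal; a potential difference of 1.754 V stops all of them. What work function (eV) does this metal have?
2.11 eV

The stopping potential gives the maximum kinetic energy: KE_max = eV_s = 1.754 eV

From Einstein's photoelectric equation: KE_max = hc/λ - φ
Rearranging: φ = hc/λ - KE_max

Calculate photon energy:
E_photon = hc/λ = (6.626×10⁻³⁴ J·s)(3×10⁸ m/s) / (320.9×10⁻⁹ m) = 3.8636 eV

Therefore:
φ = 3.8636 - 1.754 = 2.11 eV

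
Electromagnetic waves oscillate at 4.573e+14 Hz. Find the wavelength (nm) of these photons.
655.57 nm

Using the wave equation: c = fλ

Solving for wavelength:
λ = c/f = (3×10⁸ m/s) / (4.573e+14 Hz)
λ = 655.57 nm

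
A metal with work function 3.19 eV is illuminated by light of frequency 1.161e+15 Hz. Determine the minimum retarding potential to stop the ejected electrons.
1.6115 V

The stopping potential V_s satisfies: eV_s = KE_max

First, find KE_max using Einstein's equation:
E_photon = hf = (6.626×10⁻³⁴ J·s)(1.161e+15 Hz) = 4.8015 eV
KE_max = E_photon - φ = 4.8015 - 3.19 = 1.6115 eV

Since eV_s = KE_max:
V_s = KE_max/e = 1.6115 V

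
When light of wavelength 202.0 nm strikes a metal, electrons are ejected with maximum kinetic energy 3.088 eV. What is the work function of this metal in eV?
3.05 eV

From Einstein's photoelectric equation: KE_max = hf - φ = hc/λ - φ

Rearranging for φ:
φ = hc/λ - KE_max

Calculate photon energy:
E_photon = hc/λ = 6.1378 eV

Therefore:
φ = 6.1378 - 3.088 = 3.05 eV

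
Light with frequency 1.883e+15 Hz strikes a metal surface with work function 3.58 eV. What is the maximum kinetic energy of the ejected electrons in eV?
4.2075 eV

Using Einstein's photoelectric equation: KE_max = hf - φ

First, calculate the photon energy:
E_photon = hf = (6.626×10⁻³⁴ J·s)(1.883e+15 Hz)
E_photon = 7.7875 eV

Then, the maximum kinetic energy:
KE_max = E_photon - φ = 7.7875 eV - 3.58 eV = 4.2075 eV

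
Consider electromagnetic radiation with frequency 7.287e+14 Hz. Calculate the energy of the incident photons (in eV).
3.0137 eV

Using E = hf:

E = hf = (6.626×10⁻³⁴ J·s)(7.287e+14 Hz)
E = 3.0137 eV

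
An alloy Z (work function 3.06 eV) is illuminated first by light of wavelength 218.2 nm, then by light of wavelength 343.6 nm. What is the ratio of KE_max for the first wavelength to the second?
4.7815

Using Einstein's equation: KE_max = hc/λ - φ

For λ₁ = 218.2 nm:
E₁ = hc/λ₁ = 5.6821 eV
KE₁ = E₁ - φ = 5.6821 - 3.06 = 2.6221 eV

For λ₂ = 343.6 nm:
E₂ = hc/λ₂ = 3.6084 eV
KE₂ = E₂ - φ = 3.6084 - 3.06 = 0.5484 eV

Ratio: KE₁/KE₂ = 2.6221/0.5484 = 4.7815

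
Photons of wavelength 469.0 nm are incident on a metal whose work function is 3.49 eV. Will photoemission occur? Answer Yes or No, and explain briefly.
No

For photoemission, the photon energy must exceed the work function.

Photon energy: E = hc/λ = 2.6436 eV
Work function: φ = 3.49 eV

Since E_photon (2.6436 eV) < φ (3.49 eV), photoemission will NOT occur.
The threshold wavelength is λ₀ = hc/φ = 355.3 nm.
Since 469.0 nm > 355.3 nm, the photons lack sufficient energy.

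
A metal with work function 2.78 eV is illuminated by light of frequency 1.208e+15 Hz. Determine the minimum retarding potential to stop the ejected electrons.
2.2159 V

The stopping potential V_s satisfies: eV_s = KE_max

First, find KE_max using Einstein's equation:
E_photon = hf = (6.626×10⁻³⁴ J·s)(1.208e+15 Hz) = 4.9959 eV
KE_max = E_photon - φ = 4.9959 - 2.78 = 2.2159 eV

Since eV_s = KE_max:
V_s = KE_max/e = 2.2159 V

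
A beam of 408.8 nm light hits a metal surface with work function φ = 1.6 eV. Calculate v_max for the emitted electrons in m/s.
7.0996e+05 m/s

First, find the maximum kinetic energy:
E_photon = hc/λ = 3.0329 eV
KE_max = E_photon - φ = 3.0329 - 1.6 = 1.4329 eV

Convert to Joules: KE_max = 1.4329 × 1.602×10⁻¹⁹ J = 2.2957e-19 J

Then use KE = ½mv² to find velocity:
v = √(2·KE/m) = √(2 × 2.2957e-19 J / 9.109e-31 kg)
v = 7.0996e+05 m/s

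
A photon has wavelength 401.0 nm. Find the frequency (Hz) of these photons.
7.4761e+14 Hz

Using the wave equation: c = fλ

Solving for frequency:
f = c/λ = (3×10⁸ m/s) / (401.0×10⁻⁹ m)
f = 7.4761e+14 Hz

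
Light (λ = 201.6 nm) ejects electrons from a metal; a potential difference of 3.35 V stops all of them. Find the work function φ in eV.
2.80 eV

The stopping potential gives the maximum kinetic energy: KE_max = eV_s = 3.35 eV

From Einstein's photoelectric equation: KE_max = hc/λ - φ
Rearranging: φ = hc/λ - KE_max

Calculate photon energy:
E_photon = hc/λ = (6.626×10⁻³⁴ J·s)(3×10⁸ m/s) / (201.6×10⁻⁹ m) = 6.1500 eV

Therefore:
φ = 6.1500 - 3.35 = 2.80 eV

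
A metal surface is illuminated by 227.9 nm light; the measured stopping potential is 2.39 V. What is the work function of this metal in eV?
3.05 eV

The stopping potential gives the maximum kinetic energy: KE_max = eV_s = 2.39 eV

From Einstein's photoelectric equation: KE_max = hc/λ - φ
Rearranging: φ = hc/λ - KE_max

Calculate photon energy:
E_photon = hc/λ = (6.626×10⁻³⁴ J·s)(3×10⁸ m/s) / (227.9×10⁻⁹ m) = 5.4403 eV

Therefore:
φ = 5.4403 - 2.39 = 3.05 eV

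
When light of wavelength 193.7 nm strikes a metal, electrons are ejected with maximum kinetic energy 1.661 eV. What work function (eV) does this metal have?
4.74 eV

From Einstein's photoelectric equation: KE_max = hf - φ = hc/λ - φ

Rearranging for φ:
φ = hc/λ - KE_max

Calculate photon energy:
E_photon = hc/λ = 6.4008 eV

Therefore:
φ = 6.4008 - 1.661 = 4.74 eV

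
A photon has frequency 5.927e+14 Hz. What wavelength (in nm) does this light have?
505.81 nm

Using the wave equation: c = fλ

Solving for wavelength:
λ = c/f = (3×10⁸ m/s) / (5.927e+14 Hz)
λ = 505.81 nm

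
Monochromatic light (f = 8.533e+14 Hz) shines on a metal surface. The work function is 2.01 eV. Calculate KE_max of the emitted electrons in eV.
1.5190 eV

Using Einstein's photoelectric equation: KE_max = hf - φ

First, calculate the photon energy:
E_photon = hf = (6.626×10⁻³⁴ J·s)(8.533e+14 Hz)
E_photon = 3.5290 eV

Then, the maximum kinetic energy:
KE_max = E_photon - φ = 3.5290 eV - 2.01 eV = 1.5190 eV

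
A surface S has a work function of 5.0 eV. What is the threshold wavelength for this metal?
247.97 nm

The threshold wavelength is when the photon energy equals the work function:
hc/λ₀ = φ

Solving for λ₀:
λ₀ = hc/φ = (6.626×10⁻³⁴ J·s)(3×10⁸ m/s) / (5.0 eV × 1.602×10⁻¹⁹ J/eV)
λ₀ = 247.97 nm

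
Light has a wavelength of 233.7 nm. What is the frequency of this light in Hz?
1.2828e+15 Hz

Using the wave equation: c = fλ

Solving for frequency:
f = c/λ = (3×10⁸ m/s) / (233.7×10⁻⁹ m)
f = 1.2828e+15 Hz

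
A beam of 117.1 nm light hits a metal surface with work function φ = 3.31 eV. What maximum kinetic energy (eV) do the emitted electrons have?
7.2779 eV

Using Einstein's photoelectric equation: KE_max = hf - φ = hc/λ - φ

First, calculate the photon energy:
E_photon = hc/λ = (6.626×10⁻³⁴ J·s)(3×10⁸ m/s) / (117.1×10⁻⁹ m)
E_photon = 10.5879 eV

Then, the maximum kinetic energy:
KE_max = E_photon - φ = 10.5879 eV - 3.31 eV = 7.2779 eV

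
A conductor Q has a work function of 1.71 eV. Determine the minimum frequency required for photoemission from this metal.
4.1348e+14 Hz

The threshold frequency is when the photon energy equals the work function:
hf₀ = φ

Solving for f₀:
f₀ = φ/h = (1.71 eV × 1.602×10⁻¹⁹ J/eV) / (6.626×10⁻³⁴ J·s)
f₀ = 4.1348e+14 Hz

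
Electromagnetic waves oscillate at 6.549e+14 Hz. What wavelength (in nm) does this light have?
457.77 nm

Using the wave equation: c = fλ

Solving for wavelength:
λ = c/f = (3×10⁸ m/s) / (6.549e+14 Hz)
λ = 457.77 nm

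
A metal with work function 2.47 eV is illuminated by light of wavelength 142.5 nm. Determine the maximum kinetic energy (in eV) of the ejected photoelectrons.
6.2306 eV

Using Einstein's photoelectric equation: KE_max = hf - φ = hc/λ - φ

First, calculate the photon energy:
E_photon = hc/λ = (6.626×10⁻³⁴ J·s)(3×10⁸ m/s) / (142.5×10⁻⁹ m)
E_photon = 8.7006 eV

Then, the maximum kinetic energy:
KE_max = E_photon - φ = 8.7006 eV - 2.47 eV = 6.2306 eV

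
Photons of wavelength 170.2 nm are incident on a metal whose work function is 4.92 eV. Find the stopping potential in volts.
2.3646 V

The stopping potential V_s satisfies: eV_s = KE_max

First, find KE_max using Einstein's equation:
E_photon = hc/λ = 7.2846 eV
KE_max = E_photon - φ = 7.2846 - 4.92 = 2.3646 eV

Since eV_s = KE_max:
V_s = KE_max/e = 2.3646 V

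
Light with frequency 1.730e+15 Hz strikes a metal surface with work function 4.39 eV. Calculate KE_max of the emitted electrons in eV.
2.7647 eV

Using Einstein's photoelectric equation: KE_max = hf - φ

First, calculate the photon energy:
E_photon = hf = (6.626×10⁻³⁴ J·s)(1.730e+15 Hz)
E_photon = 7.1547 eV

Then, the maximum kinetic energy:
KE_max = E_photon - φ = 7.1547 eV - 4.39 eV = 2.7647 eV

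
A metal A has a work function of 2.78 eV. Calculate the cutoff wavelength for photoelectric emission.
445.99 nm

The threshold wavelength is when the photon energy equals the work function:
hc/λ₀ = φ

Solving for λ₀:
λ₀ = hc/φ = (6.626×10⁻³⁴ J·s)(3×10⁸ m/s) / (2.78 eV × 1.602×10⁻¹⁹ J/eV)
λ₀ = 445.99 nm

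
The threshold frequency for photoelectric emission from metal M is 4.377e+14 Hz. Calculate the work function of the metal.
1.81 eV

At the threshold frequency, photon energy equals work function:
φ = hf₀

Calculating:
φ = (6.626×10⁻³⁴ J·s)(4.377e+14 Hz)
φ = 1.81 eV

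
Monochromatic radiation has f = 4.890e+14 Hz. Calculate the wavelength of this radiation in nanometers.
613.07 nm

Using the wave equation: c = fλ

Solving for wavelength:
λ = c/f = (3×10⁸ m/s) / (4.890e+14 Hz)
λ = 613.07 nm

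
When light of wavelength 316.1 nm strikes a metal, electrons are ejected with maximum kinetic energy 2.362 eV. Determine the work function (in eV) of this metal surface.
1.56 eV

From Einstein's photoelectric equation: KE_max = hf - φ = hc/λ - φ

Rearranging for φ:
φ = hc/λ - KE_max

Calculate photon energy:
E_photon = hc/λ = 3.9223 eV

Therefore:
φ = 3.9223 - 2.362 = 1.56 eV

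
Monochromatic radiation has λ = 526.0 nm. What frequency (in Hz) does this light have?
5.6995e+14 Hz

Using the wave equation: c = fλ

Solving for frequency:
f = c/λ = (3×10⁸ m/s) / (526.0×10⁻⁹ m)
f = 5.6995e+14 Hz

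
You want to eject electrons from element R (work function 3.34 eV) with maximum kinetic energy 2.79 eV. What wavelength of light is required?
202.26 nm

From Einstein's equation: KE_max = hc/λ - φ

Rearranging for λ:
hc/λ = KE_max + φ
λ = hc/(KE_max + φ)

Required photon energy:
E_photon = KE_max + φ = 2.79 + 3.34 = 6.13 eV

Required wavelength:
λ = hc/E_photon = (6.626×10⁻³⁴)(3×10⁸) / (6.13 × 1.602×10⁻¹⁹)
λ = 202.26 nm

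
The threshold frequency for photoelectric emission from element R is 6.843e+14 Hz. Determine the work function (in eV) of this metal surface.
2.83 eV

At the threshold frequency, photon energy equals work function:
φ = hf₀

Calculating:
φ = (6.626×10⁻³⁴ J·s)(6.843e+14 Hz)
φ = 2.83 eV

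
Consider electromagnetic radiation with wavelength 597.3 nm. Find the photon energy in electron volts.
2.0757 eV

Using E = hf = hc/λ:

E = hc/λ = (6.626×10⁻³⁴ J·s)(3×10⁸ m/s) / (597.3×10⁻⁹ m)
E = 2.0757 eV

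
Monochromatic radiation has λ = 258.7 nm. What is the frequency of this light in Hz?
1.1588e+15 Hz

Using the wave equation: c = fλ

Solving for frequency:
f = c/λ = (3×10⁸ m/s) / (258.7×10⁻⁹ m)
f = 1.1588e+15 Hz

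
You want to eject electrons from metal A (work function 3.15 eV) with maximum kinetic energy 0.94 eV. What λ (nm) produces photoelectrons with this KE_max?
303.14 nm

From Einstein's equation: KE_max = hc/λ - φ

Rearranging for λ:
hc/λ = KE_max + φ
λ = hc/(KE_max + φ)

Required photon energy:
E_photon = KE_max + φ = 0.94 + 3.15 = 4.09 eV

Required wavelength:
λ = hc/E_photon = (6.626×10⁻³⁴)(3×10⁸) / (4.09 × 1.602×10⁻¹⁹)
λ = 303.14 nm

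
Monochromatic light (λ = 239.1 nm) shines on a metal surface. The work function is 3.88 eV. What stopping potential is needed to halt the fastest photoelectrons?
1.3055 V

The stopping potential V_s satisfies: eV_s = KE_max

First, find KE_max using Einstein's equation:
E_photon = hc/λ = 5.1855 eV
KE_max = E_photon - φ = 5.1855 - 3.88 = 1.3055 eV

Since eV_s = KE_max:
V_s = KE_max/e = 1.3055 V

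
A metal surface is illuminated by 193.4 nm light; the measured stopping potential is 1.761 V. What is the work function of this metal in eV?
4.65 eV

The stopping potential gives the maximum kinetic energy: KE_max = eV_s = 1.761 eV

From Einstein's photoelectric equation: KE_max = hc/λ - φ
Rearranging: φ = hc/λ - KE_max

Calculate photon energy:
E_photon = hc/λ = (6.626×10⁻³⁴ J·s)(3×10⁸ m/s) / (193.4×10⁻⁹ m) = 6.4108 eV

Therefore:
φ = 6.4108 - 1.761 = 4.65 eV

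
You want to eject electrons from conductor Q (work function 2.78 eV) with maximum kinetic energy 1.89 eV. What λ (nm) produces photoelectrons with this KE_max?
265.49 nm

From Einstein's equation: KE_max = hc/λ - φ

Rearranging for λ:
hc/λ = KE_max + φ
λ = hc/(KE_max + φ)

Required photon energy:
E_photon = KE_max + φ = 1.89 + 2.78 = 4.67 eV

Required wavelength:
λ = hc/E_photon = (6.626×10⁻³⁴)(3×10⁸) / (4.67 × 1.602×10⁻¹⁹)
λ = 265.49 nm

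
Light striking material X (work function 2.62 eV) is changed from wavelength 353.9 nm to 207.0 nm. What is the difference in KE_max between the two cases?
2.4862 eV

Using Einstein's equation: KE_max = hc/λ - φ

For λ₁ = 353.9 nm:
KE₁ = hc/λ₁ - φ = 3.5034 - 2.62 = 0.8834 eV

For λ₂ = 207.0 nm:
KE₂ = hc/λ₂ - φ = 5.9896 - 2.62 = 3.3696 eV

Change in KE:
ΔKE = KE₂ - KE₁ = 3.3696 - 0.8834 = 2.4862 eV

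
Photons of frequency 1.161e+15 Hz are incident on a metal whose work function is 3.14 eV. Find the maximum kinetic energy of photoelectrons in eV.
1.6615 eV

Using Einstein's photoelectric equation: KE_max = hf - φ

First, calculate the photon energy:
E_photon = hf = (6.626×10⁻³⁴ J·s)(1.161e+15 Hz)
E_photon = 4.8015 eV

Then, the maximum kinetic energy:
KE_max = E_photon - φ = 4.8015 eV - 3.14 eV = 1.6615 eV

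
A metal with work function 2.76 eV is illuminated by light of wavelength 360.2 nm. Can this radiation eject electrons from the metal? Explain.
Yes

For photoemission, the photon energy must exceed the work function.

Photon energy: E = hc/λ = 3.4421 eV
Work function: φ = 2.76 eV

Since E_photon (3.4421 eV) > φ (2.76 eV), photoemission WILL occur.
The threshold wavelength is λ₀ = hc/φ = 449.2 nm.
Since 360.2 nm < 449.2 nm, the light has sufficient energy.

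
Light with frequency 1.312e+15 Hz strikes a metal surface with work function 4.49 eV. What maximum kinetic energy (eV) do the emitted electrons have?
0.9360 eV

Using Einstein's photoelectric equation: KE_max = hf - φ

First, calculate the photon energy:
E_photon = hf = (6.626×10⁻³⁴ J·s)(1.312e+15 Hz)
E_photon = 5.4260 eV

Then, the maximum kinetic energy:
KE_max = E_photon - φ = 5.4260 eV - 4.49 eV = 0.9360 eV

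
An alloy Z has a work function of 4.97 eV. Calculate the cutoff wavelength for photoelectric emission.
249.47 nm

The threshold wavelength is when the photon energy equals the work function:
hc/λ₀ = φ

Solving for λ₀:
λ₀ = hc/φ = (6.626×10⁻³⁴ J·s)(3×10⁸ m/s) / (4.97 eV × 1.602×10⁻¹⁹ J/eV)
λ₀ = 249.47 nm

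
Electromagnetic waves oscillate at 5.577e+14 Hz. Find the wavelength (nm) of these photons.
537.55 nm

Using the wave equation: c = fλ

Solving for wavelength:
λ = c/f = (3×10⁸ m/s) / (5.577e+14 Hz)
λ = 537.55 nm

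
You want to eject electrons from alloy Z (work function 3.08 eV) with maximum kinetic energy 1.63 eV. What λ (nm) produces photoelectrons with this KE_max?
263.24 nm

From Einstein's equation: KE_max = hc/λ - φ

Rearranging for λ:
hc/λ = KE_max + φ
λ = hc/(KE_max + φ)

Required photon energy:
E_photon = KE_max + φ = 1.63 + 3.08 = 4.71 eV

Required wavelength:
λ = hc/E_photon = (6.626×10⁻³⁴)(3×10⁸) / (4.71 × 1.602×10⁻¹⁹)
λ = 263.24 nm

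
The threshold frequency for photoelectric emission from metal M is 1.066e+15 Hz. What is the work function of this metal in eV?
4.41 eV

At the threshold frequency, photon energy equals work function:
φ = hf₀

Calculating:
φ = (6.626×10⁻³⁴ J·s)(1.066e+15 Hz)
φ = 4.41 eV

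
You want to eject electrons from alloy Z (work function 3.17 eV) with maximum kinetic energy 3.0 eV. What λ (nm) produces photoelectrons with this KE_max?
200.95 nm

From Einstein's equation: KE_max = hc/λ - φ

Rearranging for λ:
hc/λ = KE_max + φ
λ = hc/(KE_max + φ)

Required photon energy:
E_photon = KE_max + φ = 3.0 + 3.17 = 6.17 eV

Required wavelength:
λ = hc/E_photon = (6.626×10⁻³⁴)(3×10⁸) / (6.17 × 1.602×10⁻¹⁹)
λ = 200.95 nm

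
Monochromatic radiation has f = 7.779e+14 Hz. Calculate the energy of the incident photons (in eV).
3.2171 eV

Using E = hf:

E = hf = (6.626×10⁻³⁴ J·s)(7.779e+14 Hz)
E = 3.2171 eV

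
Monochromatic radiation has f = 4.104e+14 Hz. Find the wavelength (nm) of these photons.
730.49 nm

Using the wave equation: c = fλ

Solving for wavelength:
λ = c/f = (3×10⁸ m/s) / (4.104e+14 Hz)
λ = 730.49 nm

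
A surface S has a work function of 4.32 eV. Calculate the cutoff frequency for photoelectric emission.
1.0446e+15 Hz

The threshold frequency is when the photon energy equals the work function:
hf₀ = φ

Solving for f₀:
f₀ = φ/h = (4.32 eV × 1.602×10⁻¹⁹ J/eV) / (6.626×10⁻³⁴ J·s)
f₀ = 1.0446e+15 Hz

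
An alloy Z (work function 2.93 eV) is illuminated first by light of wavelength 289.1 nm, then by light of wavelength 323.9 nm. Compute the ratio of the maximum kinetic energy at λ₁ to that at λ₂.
1.5132

Using Einstein's equation: KE_max = hc/λ - φ

For λ₁ = 289.1 nm:
E₁ = hc/λ₁ = 4.2886 eV
KE₁ = E₁ - φ = 4.2886 - 2.93 = 1.3586 eV

For λ₂ = 323.9 nm:
E₂ = hc/λ₂ = 3.8279 eV
KE₂ = E₂ - φ = 3.8279 - 2.93 = 0.8979 eV

Ratio: KE₁/KE₂ = 1.3586/0.8979 = 1.5132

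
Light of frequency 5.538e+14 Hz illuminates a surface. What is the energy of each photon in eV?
2.2903 eV

Using E = hf:

E = hf = (6.626×10⁻³⁴ J·s)(5.538e+14 Hz)
E = 2.2903 eV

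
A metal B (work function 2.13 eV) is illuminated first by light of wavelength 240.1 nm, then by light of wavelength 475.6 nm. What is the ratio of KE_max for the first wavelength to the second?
6.3616

Using Einstein's equation: KE_max = hc/λ - φ

For λ₁ = 240.1 nm:
E₁ = hc/λ₁ = 5.1639 eV
KE₁ = E₁ - φ = 5.1639 - 2.13 = 3.0339 eV

For λ₂ = 475.6 nm:
E₂ = hc/λ₂ = 2.6069 eV
KE₂ = E₂ - φ = 2.6069 - 2.13 = 0.4769 eV

Ratio: KE₁/KE₂ = 3.0339/0.4769 = 6.3616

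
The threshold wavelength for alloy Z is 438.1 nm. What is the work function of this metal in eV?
2.83 eV

At the threshold wavelength, photon energy equals work function:
φ = hc/λ₀

Calculating:
φ = (6.626×10⁻³⁴ J·s)(3×10⁸ m/s) / (438.1×10⁻⁹ m)
φ = 2.83 eV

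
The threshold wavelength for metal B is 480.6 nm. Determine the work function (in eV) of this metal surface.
2.58 eV

At the threshold wavelength, photon energy equals work function:
φ = hc/λ₀

Calculating:
φ = (6.626×10⁻³⁴ J·s)(3×10⁸ m/s) / (480.6×10⁻⁹ m)
φ = 2.58 eV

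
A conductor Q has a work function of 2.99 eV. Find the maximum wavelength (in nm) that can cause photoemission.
414.66 nm

The threshold wavelength is when the photon energy equals the work function:
hc/λ₀ = φ

Solving for λ₀:
λ₀ = hc/φ = (6.626×10⁻³⁴ J·s)(3×10⁸ m/s) / (2.99 eV × 1.602×10⁻¹⁹ J/eV)
λ₀ = 414.66 nm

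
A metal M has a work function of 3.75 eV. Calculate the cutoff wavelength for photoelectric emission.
330.62 nm

The threshold wavelength is when the photon energy equals the work function:
hc/λ₀ = φ

Solving for λ₀:
λ₀ = hc/φ = (6.626×10⁻³⁴ J·s)(3×10⁸ m/s) / (3.75 eV × 1.602×10⁻¹⁹ J/eV)
λ₀ = 330.62 nm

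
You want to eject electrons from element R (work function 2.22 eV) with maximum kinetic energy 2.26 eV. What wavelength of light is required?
276.75 nm

From Einstein's equation: KE_max = hc/λ - φ

Rearranging for λ:
hc/λ = KE_max + φ
λ = hc/(KE_max + φ)

Required photon energy:
E_photon = KE_max + φ = 2.26 + 2.22 = 4.48 eV

Required wavelength:
λ = hc/E_photon = (6.626×10⁻³⁴)(3×10⁸) / (4.48 × 1.602×10⁻¹⁹)
λ = 276.75 nm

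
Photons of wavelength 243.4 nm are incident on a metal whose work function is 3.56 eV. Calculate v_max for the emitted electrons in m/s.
7.3454e+05 m/s

First, find the maximum kinetic energy:
E_photon = hc/λ = 5.0938 eV
KE_max = E_photon - φ = 5.0938 - 3.56 = 1.5338 eV

Convert to Joules: KE_max = 1.5338 × 1.602×10⁻¹⁹ J = 2.4575e-19 J

Then use KE = ½mv² to find velocity:
v = √(2·KE/m) = √(2 × 2.4575e-19 J / 9.109e-31 kg)
v = 7.3454e+05 m/s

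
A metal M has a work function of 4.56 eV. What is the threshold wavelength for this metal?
271.90 nm

The threshold wavelength is when the photon energy equals the work function:
hc/λ₀ = φ

Solving for λ₀:
λ₀ = hc/φ = (6.626×10⁻³⁴ J·s)(3×10⁸ m/s) / (4.56 eV × 1.602×10⁻¹⁹ J/eV)
λ₀ = 271.90 nm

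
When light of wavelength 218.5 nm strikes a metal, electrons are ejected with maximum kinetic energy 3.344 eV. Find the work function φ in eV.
2.33 eV

From Einstein's photoelectric equation: KE_max = hf - φ = hc/λ - φ

Rearranging for φ:
φ = hc/λ - KE_max

Calculate photon energy:
E_photon = hc/λ = 5.6743 eV

Therefore:
φ = 5.6743 - 3.344 = 2.33 eV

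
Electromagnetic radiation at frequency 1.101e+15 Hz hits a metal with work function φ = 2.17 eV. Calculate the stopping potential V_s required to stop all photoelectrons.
2.3834 V

The stopping potential V_s satisfies: eV_s = KE_max

First, find KE_max using Einstein's equation:
E_photon = hf = (6.626×10⁻³⁴ J·s)(1.101e+15 Hz) = 4.5534 eV
KE_max = E_photon - φ = 4.5534 - 2.17 = 2.3834 eV

Since eV_s = KE_max:
V_s = KE_max/e = 2.3834 V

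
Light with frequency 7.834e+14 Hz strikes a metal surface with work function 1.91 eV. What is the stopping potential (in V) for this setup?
1.3299 V

The stopping potential V_s satisfies: eV_s = KE_max

First, find KE_max using Einstein's equation:
E_photon = hf = (6.626×10⁻³⁴ J·s)(7.834e+14 Hz) = 3.2399 eV
KE_max = E_photon - φ = 3.2399 - 1.91 = 1.3299 eV

Since eV_s = KE_max:
V_s = KE_max/e = 1.3299 V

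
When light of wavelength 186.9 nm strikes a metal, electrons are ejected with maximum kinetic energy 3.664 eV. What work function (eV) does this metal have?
2.97 eV

From Einstein's photoelectric equation: KE_max = hf - φ = hc/λ - φ

Rearranging for φ:
φ = hc/λ - KE_max

Calculate photon energy:
E_photon = hc/λ = 6.6337 eV

Therefore:
φ = 6.6337 - 3.664 = 2.97 eV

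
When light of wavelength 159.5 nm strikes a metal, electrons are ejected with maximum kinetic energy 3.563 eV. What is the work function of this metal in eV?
4.21 eV

From Einstein's photoelectric equation: KE_max = hf - φ = hc/λ - φ

Rearranging for φ:
φ = hc/λ - KE_max

Calculate photon energy:
E_photon = hc/λ = 7.7733 eV

Therefore:
φ = 7.7733 - 3.563 = 4.21 eV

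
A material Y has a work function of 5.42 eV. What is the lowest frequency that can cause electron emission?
1.3106e+15 Hz

The threshold frequency is when the photon energy equals the work function:
hf₀ = φ

Solving for f₀:
f₀ = φ/h = (5.42 eV × 1.602×10⁻¹⁹ J/eV) / (6.626×10⁻³⁴ J·s)
f₀ = 1.3106e+15 Hz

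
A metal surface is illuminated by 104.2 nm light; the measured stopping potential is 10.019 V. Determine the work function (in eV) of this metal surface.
1.88 eV

The stopping potential gives the maximum kinetic energy: KE_max = eV_s = 10.019 eV

From Einstein's photoelectric equation: KE_max = hc/λ - φ
Rearranging: φ = hc/λ - KE_max

Calculate photon energy:
E_photon = hc/λ = (6.626×10⁻³⁴ J·s)(3×10⁸ m/s) / (104.2×10⁻⁹ m) = 11.8987 eV

Therefore:
φ = 11.8987 - 10.019 = 1.88 eV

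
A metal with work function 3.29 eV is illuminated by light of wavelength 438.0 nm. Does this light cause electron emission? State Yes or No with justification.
No

For photoemission, the photon energy must exceed the work function.

Photon energy: E = hc/λ = 2.8307 eV
Work function: φ = 3.29 eV

Since E_photon (2.8307 eV) < φ (3.29 eV), photoemission will NOT occur.
The threshold wavelength is λ₀ = hc/φ = 376.9 nm.
Since 438.0 nm > 376.9 nm, the photons lack sufficient energy.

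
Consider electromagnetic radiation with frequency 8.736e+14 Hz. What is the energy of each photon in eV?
3.6129 eV

Using E = hf:

E = hf = (6.626×10⁻³⁴ J·s)(8.736e+14 Hz)
E = 3.6129 eV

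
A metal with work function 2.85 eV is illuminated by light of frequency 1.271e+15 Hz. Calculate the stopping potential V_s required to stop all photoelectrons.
2.4064 V

The stopping potential V_s satisfies: eV_s = KE_max

First, find KE_max using Einstein's equation:
E_photon = hf = (6.626×10⁻³⁴ J·s)(1.271e+15 Hz) = 5.2564 eV
KE_max = E_photon - φ = 5.2564 - 2.85 = 2.4064 eV

Since eV_s = KE_max:
V_s = KE_max/e = 2.4064 V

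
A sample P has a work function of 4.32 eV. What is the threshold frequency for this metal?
1.0446e+15 Hz

The threshold frequency is when the photon energy equals the work function:
hf₀ = φ

Solving for f₀:
f₀ = φ/h = (4.32 eV × 1.602×10⁻¹⁹ J/eV) / (6.626×10⁻³⁴ J·s)
f₀ = 1.0446e+15 Hz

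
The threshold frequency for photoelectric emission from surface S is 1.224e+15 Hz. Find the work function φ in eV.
5.06 eV

At the threshold frequency, photon energy equals work function:
φ = hf₀

Calculating:
φ = (6.626×10⁻³⁴ J·s)(1.224e+15 Hz)
φ = 5.06 eV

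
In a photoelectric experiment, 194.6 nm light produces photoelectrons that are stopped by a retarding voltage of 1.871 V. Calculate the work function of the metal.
4.50 eV

The stopping potential gives the maximum kinetic energy: KE_max = eV_s = 1.871 eV

From Einstein's photoelectric equation: KE_max = hc/λ - φ
Rearranging: φ = hc/λ - KE_max

Calculate photon energy:
E_photon = hc/λ = (6.626×10⁻³⁴ J·s)(3×10⁸ m/s) / (194.6×10⁻⁹ m) = 6.3712 eV

Therefore:
φ = 6.3712 - 1.871 = 4.50 eV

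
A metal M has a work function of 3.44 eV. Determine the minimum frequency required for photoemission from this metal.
8.3179e+14 Hz

The threshold frequency is when the photon energy equals the work function:
hf₀ = φ

Solving for f₀:
f₀ = φ/h = (3.44 eV × 1.602×10⁻¹⁹ J/eV) / (6.626×10⁻³⁴ J·s)
f₀ = 8.3179e+14 Hz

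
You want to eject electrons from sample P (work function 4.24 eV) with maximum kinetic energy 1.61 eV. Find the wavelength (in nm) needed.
211.94 nm

From Einstein's equation: KE_max = hc/λ - φ

Rearranging for λ:
hc/λ = KE_max + φ
λ = hc/(KE_max + φ)

Required photon energy:
E_photon = KE_max + φ = 1.61 + 4.24 = 5.85 eV

Required wavelength:
λ = hc/E_photon = (6.626×10⁻³⁴)(3×10⁸) / (5.85 × 1.602×10⁻¹⁹)
λ = 211.94 nm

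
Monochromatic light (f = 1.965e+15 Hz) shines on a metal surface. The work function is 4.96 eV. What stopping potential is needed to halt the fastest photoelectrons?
3.1666 V

The stopping potential V_s satisfies: eV_s = KE_max

First, find KE_max using Einstein's equation:
E_photon = hf = (6.626×10⁻³⁴ J·s)(1.965e+15 Hz) = 8.1266 eV
KE_max = E_photon - φ = 8.1266 - 4.96 = 3.1666 eV

Since eV_s = KE_max:
V_s = KE_max/e = 3.1666 V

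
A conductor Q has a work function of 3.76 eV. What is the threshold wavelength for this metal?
329.75 nm

The threshold wavelength is when the photon energy equals the work function:
hc/λ₀ = φ

Solving for λ₀:
λ₀ = hc/φ = (6.626×10⁻³⁴ J·s)(3×10⁸ m/s) / (3.76 eV × 1.602×10⁻¹⁹ J/eV)
λ₀ = 329.75 nm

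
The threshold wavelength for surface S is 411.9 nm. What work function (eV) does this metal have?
3.01 eV

At the threshold wavelength, photon energy equals work function:
φ = hc/λ₀

Calculating:
φ = (6.626×10⁻³⁴ J·s)(3×10⁸ m/s) / (411.9×10⁻⁹ m)
φ = 3.01 eV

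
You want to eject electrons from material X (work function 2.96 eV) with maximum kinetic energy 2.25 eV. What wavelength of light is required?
237.97 nm

From Einstein's equation: KE_max = hc/λ - φ

Rearranging for λ:
hc/λ = KE_max + φ
λ = hc/(KE_max + φ)

Required photon energy:
E_photon = KE_max + φ = 2.25 + 2.96 = 5.21 eV

Required wavelength:
λ = hc/E_photon = (6.626×10⁻³⁴)(3×10⁸) / (5.21 × 1.602×10⁻¹⁹)
λ = 237.97 nm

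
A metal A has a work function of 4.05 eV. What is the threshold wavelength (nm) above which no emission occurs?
306.13 nm

The threshold wavelength is when the photon energy equals the work function:
hc/λ₀ = φ

Solving for λ₀:
λ₀ = hc/φ = (6.626×10⁻³⁴ J·s)(3×10⁸ m/s) / (4.05 eV × 1.602×10⁻¹⁹ J/eV)
λ₀ = 306.13 nm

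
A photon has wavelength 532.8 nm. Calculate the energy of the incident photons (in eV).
2.3270 eV

Using E = hf = hc/λ:

E = hc/λ = (6.626×10⁻³⁴ J·s)(3×10⁸ m/s) / (532.8×10⁻⁹ m)
E = 2.3270 eV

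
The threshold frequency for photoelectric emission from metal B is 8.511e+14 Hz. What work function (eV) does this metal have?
3.52 eV

At the threshold frequency, photon energy equals work function:
φ = hf₀

Calculating:
φ = (6.626×10⁻³⁴ J·s)(8.511e+14 Hz)
φ = 3.52 eV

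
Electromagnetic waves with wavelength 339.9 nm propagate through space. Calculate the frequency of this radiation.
8.8200e+14 Hz

Using the wave equation: c = fλ

Solving for frequency:
f = c/λ = (3×10⁸ m/s) / (339.9×10⁻⁹ m)
f = 8.8200e+14 Hz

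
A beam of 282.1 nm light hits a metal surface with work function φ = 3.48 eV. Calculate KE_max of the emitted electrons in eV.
0.9150 eV

Using Einstein's photoelectric equation: KE_max = hf - φ = hc/λ - φ

First, calculate the photon energy:
E_photon = hc/λ = (6.626×10⁻³⁴ J·s)(3×10⁸ m/s) / (282.1×10⁻⁹ m)
E_photon = 4.3950 eV

Then, the maximum kinetic energy:
KE_max = E_photon - φ = 4.3950 eV - 3.48 eV = 0.9150 eV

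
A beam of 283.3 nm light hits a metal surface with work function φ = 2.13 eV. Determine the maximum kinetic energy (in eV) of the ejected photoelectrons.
2.2464 eV

Using Einstein's photoelectric equation: KE_max = hf - φ = hc/λ - φ

First, calculate the photon energy:
E_photon = hc/λ = (6.626×10⁻³⁴ J·s)(3×10⁸ m/s) / (283.3×10⁻⁹ m)
E_photon = 4.3764 eV

Then, the maximum kinetic energy:
KE_max = E_photon - φ = 4.3764 eV - 2.13 eV = 2.2464 eV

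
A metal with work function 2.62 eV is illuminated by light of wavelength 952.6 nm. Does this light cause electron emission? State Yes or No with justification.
No

For photoemission, the photon energy must exceed the work function.

Photon energy: E = hc/λ = 1.3015 eV
Work function: φ = 2.62 eV

Since E_photon (1.3015 eV) < φ (2.62 eV), photoemission will NOT occur.
The threshold wavelength is λ₀ = hc/φ = 473.2 nm.
Since 952.6 nm > 473.2 nm, the photons lack sufficient energy.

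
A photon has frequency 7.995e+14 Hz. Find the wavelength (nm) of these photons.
374.97 nm

Using the wave equation: c = fλ

Solving for wavelength:
λ = c/f = (3×10⁸ m/s) / (7.995e+14 Hz)
λ = 374.97 nm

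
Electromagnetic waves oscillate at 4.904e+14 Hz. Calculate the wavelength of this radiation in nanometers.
611.32 nm

Using the wave equation: c = fλ

Solving for wavelength:
λ = c/f = (3×10⁸ m/s) / (4.904e+14 Hz)
λ = 611.32 nm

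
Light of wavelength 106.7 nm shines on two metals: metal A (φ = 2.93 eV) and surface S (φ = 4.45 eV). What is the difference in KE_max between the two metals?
1.5200 eV

Using KE_max = hc/λ - φ for each metal:

Photon energy: E = hc/λ = 11.6199 eV

For metal A (φ₁ = 2.93 eV):
KE₁ = E - φ₁ = 11.6199 - 2.93 = 8.6899 eV

For surface S (φ₂ = 4.45 eV):
KE₂ = E - φ₂ = 11.6199 - 4.45 = 7.1699 eV

Difference:
ΔKE = KE₁ - KE₂ = 8.6899 - 7.1699 = 1.5200 eV

Note: The difference equals the difference in work functions: 4.45 - 2.93 = 1.52 eV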